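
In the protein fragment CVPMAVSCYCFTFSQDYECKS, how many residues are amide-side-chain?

1

Asparagine (N) and glutamine (Q) have uncharged amide side chains.
Matching residues: Q15.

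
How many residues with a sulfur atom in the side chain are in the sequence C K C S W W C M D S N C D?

The sulfur-bearing residues are cysteine (–SH) and methionine (–S–CH₃).
Matching residues: C1, C3, C7, M8, C12.

5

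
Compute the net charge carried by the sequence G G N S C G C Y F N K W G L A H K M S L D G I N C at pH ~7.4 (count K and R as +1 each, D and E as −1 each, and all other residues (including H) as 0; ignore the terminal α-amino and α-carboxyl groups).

+1

Positive (K, R): K11, K17 → +2.
Negative (D, E): D21 → −1.
Net charge = (+2) + (−1) = +1.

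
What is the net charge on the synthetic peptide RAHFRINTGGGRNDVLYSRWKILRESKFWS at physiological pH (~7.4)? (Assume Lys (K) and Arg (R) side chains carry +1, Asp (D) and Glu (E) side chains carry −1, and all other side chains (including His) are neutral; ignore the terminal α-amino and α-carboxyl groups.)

+5

Positive (K, R): R1, R5, R12, R19, K21, R24, K27 → +7.
Negative (D, E): D14, E25 → −2.
Net charge = (+7) + (−2) = +5.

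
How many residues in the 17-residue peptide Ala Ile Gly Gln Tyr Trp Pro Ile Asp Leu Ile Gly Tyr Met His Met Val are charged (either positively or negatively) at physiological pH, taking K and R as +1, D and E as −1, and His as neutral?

Charged side chains at pH ~7.4: K, R (positive); D, E (negative).
Matching residues: Asp9.

1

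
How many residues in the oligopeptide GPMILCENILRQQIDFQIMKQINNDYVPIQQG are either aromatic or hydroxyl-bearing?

2

Aromatic: F, W, Y. Hydroxyl-bearing: S, T, Y.
Aromatic residues here: F16, Y26 (2).
Hydroxyl-bearing residues here: Y26 (1).
Y is in both groups, so the 1 Y residue must not be double-counted.
Total = 2 + 1 − 1 = 2.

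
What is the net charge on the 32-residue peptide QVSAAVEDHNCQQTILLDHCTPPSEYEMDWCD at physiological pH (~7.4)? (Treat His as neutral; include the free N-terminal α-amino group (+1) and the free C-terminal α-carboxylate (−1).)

The side chains ionized at physiological pH are Lys/Arg (+1) and Asp/Glu (−1); with His treated as neutral, nothing else contributes.
Positive (K, R): none → +0.
Negative (D, E): E7, D8, D18, E25, E27, D29, D32 → −7.
The N-terminus (+1) and C-terminus (−1) cancel.
Net charge = (+0) + (−7) = −7.

-7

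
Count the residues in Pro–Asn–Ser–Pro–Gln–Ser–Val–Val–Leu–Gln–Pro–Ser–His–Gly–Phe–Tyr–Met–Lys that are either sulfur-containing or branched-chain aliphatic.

Sulfur-containing: C, M. Branched-chain aliphatic: I, L, V.
Sulfur-containing residues here: Met17 (1).
Branched-chain aliphatic residues here: Val7, Val8, Leu9 (3).
The two groups share no amino acid, so total = 1 + 3 = 4.

4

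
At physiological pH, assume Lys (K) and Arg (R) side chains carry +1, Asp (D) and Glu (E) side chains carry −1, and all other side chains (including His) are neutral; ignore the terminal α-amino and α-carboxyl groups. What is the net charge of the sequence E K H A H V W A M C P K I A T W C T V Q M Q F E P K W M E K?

+1

Positive (K, R): K2, K12, K26, K30 → +4.
Negative (D, E): E1, E24, E29 → −3.
Net charge = (+4) + (−3) = +1.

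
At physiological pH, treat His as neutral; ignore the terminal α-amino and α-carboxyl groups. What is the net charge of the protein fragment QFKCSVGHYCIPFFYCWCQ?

Near pH 7.4, K and R contribute +1 each, D and E contribute −1 each, and every other side chain (His included, as stated) is uncharged.
Positive (K, R): K3 → +1.
Negative (D, E): none → −0.
Net charge = (+1) + (−0) = +1.

+1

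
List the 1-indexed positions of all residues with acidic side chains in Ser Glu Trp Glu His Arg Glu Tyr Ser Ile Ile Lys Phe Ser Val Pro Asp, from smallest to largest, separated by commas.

The acidic residues are Asp (D) and Glu (E), whose side chains end in a carboxylate group.
Matching residues: Glu2, Glu4, Glu7, Asp17.

2, 4, 7, 17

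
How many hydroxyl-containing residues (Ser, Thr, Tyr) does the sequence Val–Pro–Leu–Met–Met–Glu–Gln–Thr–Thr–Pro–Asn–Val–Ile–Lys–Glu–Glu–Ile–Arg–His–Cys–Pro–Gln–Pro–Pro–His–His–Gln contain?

Matching residues: Thr8, Thr9.

2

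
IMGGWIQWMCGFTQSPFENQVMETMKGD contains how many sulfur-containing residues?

5

Cysteine (C, thiol) and methionine (M, thioether) are the two sulfur-containing amino acids.
Matching residues: M2, M9, C10, M22, M25.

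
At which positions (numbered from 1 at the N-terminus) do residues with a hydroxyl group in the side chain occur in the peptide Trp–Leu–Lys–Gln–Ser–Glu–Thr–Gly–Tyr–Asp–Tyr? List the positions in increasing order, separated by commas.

The –OH-bearing residues are Ser, Thr (aliphatic alcohols), and Tyr (phenol).
Matching residues: Ser5, Thr7, Tyr9, Tyr11.

5, 7, 9, 11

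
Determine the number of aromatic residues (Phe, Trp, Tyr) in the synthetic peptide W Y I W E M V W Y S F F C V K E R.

Matching residues: W1, Y2, W4, W8, Y9, F11, F12.

7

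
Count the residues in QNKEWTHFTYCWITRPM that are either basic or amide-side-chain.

5

Basic: H, K, R. Amide-side-chain: N, Q.
Basic residues here: K3, H7, R15 (3).
Amide-side-chain residues here: Q1, N2 (2).
The two groups share no amino acid, so total = 3 + 2 = 5.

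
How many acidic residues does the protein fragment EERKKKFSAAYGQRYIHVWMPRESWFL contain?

Aspartate (D) and glutamate (E) have carboxylic-acid side chains and are the acidic amino acids.
Matching residues: E1, E2, E23.

3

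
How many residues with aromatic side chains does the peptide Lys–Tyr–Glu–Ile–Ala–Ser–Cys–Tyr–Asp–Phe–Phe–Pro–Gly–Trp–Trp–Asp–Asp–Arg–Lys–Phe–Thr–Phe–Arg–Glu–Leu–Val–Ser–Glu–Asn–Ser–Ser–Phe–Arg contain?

9

F, W, and Y each carry an aromatic ring on the side chain.
Matching residues: Tyr2, Tyr8, Phe10, Phe11, Trp14, Trp15, Phe20, Phe22, Phe32.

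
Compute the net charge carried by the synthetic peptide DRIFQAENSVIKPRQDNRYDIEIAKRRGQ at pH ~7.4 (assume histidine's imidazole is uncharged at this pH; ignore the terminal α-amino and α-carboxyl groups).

At pH ~7.4 the Lys and Arg side chains are protonated (+1), the Asp and Glu side chains are deprotonated (−1), and with His taken as neutral all other side chains carry no charge.
Positive (K, R): R2, K12, R14, R18, K25, R26, R27 → +7.
Negative (D, E): D1, E7, D16, D20, E22 → −5.
Net charge = (+7) + (−5) = +2.

+2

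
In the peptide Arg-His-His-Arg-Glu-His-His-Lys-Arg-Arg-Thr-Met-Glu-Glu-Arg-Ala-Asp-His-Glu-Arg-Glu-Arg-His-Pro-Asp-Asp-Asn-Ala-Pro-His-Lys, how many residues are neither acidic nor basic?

Acidic: D, E. Basic: K, R, H. All other residues are neither.
Matching residues: Thr11, Met12, Ala16, Pro24, Asn27, Ala28, Pro29.

7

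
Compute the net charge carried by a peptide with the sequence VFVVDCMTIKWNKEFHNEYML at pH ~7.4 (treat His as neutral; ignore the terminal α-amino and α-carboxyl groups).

Near pH 7.4, K and R contribute +1 each, D and E contribute −1 each, and every other side chain (His included, as stated) is uncharged.
Positive (K, R): K10, K13 → +2.
Negative (D, E): D5, E14, E18 → −3.
Net charge = (+2) + (−3) = −1.

-1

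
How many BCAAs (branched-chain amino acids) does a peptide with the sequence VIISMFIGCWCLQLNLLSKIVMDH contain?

10

The BCAAs are Val, Leu, and Ile — aliphatic side chains with a branch point.
Matching residues: V1, I2, I3, I7, L12, L14, L16, L17, I20, V21.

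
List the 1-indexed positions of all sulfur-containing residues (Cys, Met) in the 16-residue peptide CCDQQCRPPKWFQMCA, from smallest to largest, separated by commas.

1, 2, 6, 14, 15

Matching residues: C1, C2, C6, M14, C15.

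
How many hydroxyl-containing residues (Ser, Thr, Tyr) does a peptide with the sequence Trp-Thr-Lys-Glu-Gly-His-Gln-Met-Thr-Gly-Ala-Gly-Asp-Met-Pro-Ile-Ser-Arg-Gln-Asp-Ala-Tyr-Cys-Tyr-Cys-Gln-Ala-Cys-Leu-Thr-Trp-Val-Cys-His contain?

6

Matching residues: Thr2, Thr9, Ser17, Tyr22, Tyr24, Thr30.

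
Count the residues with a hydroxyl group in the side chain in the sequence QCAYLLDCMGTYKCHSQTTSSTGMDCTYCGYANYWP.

13

S, T, and Y are the three residues with a side-chain hydroxyl.
Matching residues: Y4, T11, Y12, S16, T18, T19, S20, S21, T22, T27, Y28, Y31, Y34.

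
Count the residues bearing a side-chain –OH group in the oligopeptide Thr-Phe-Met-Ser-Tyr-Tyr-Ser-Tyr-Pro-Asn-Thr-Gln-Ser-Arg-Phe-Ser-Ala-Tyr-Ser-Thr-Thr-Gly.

S, T, and Y are the three residues with a side-chain hydroxyl.
Matching residues: Thr1, Ser4, Tyr5, Tyr6, Ser7, Tyr8, Thr11, Ser13, Ser16, Tyr18, Ser19, Thr20, Thr21.

13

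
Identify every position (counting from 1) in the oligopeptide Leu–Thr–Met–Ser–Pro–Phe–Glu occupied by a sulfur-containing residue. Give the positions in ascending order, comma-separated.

3

Matching residues: Met3.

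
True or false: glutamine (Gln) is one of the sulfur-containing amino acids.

False

Only Cys (C) and Met (M) have a sulfur atom in the side chain.
Glutamine is not in this group.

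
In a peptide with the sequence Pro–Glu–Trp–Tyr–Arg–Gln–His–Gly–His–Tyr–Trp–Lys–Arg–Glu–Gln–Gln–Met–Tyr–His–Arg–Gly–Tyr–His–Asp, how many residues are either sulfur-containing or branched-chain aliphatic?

Sulfur-containing: C, M. Branched-chain aliphatic: I, L, V.
Sulfur-containing residues here: Met17 (1).
Branched-chain aliphatic residues here: none (0).
The two groups share no amino acid, so total = 1 + 0 = 1.

1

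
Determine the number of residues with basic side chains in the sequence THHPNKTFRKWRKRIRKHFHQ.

The basic amino acids are Lys (K), Arg (R), and His (H).
Matching residues: H2, H3, K6, R9, K10, R12, K13, R14, R16, K17, H18, H20.

12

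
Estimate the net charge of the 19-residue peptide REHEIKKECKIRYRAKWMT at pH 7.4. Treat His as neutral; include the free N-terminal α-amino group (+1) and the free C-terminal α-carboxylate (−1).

+4

At pH ~7.4 the Lys and Arg side chains are protonated (+1), the Asp and Glu side chains are deprotonated (−1), and with His taken as neutral all other side chains carry no charge.
Positive (K, R): R1, K6, K7, K10, R12, R14, K16 → +7.
Negative (D, E): E2, E4, E8 → −3.
The N-terminus (+1) and C-terminus (−1) cancel.
Net charge = (+7) + (−3) = +4.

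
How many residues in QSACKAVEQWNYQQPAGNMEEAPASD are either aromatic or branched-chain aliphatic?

Aromatic: F, W, Y. Branched-chain aliphatic: I, L, V.
Aromatic residues here: W10, Y12 (2).
Branched-chain aliphatic residues here: V7 (1).
The two groups share no amino acid, so total = 2 + 1 = 3.

3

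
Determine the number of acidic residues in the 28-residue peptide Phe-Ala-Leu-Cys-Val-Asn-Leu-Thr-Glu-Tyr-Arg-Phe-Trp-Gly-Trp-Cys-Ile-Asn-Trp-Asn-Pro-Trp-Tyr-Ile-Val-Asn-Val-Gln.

1

Aspartate (D) and glutamate (E) have carboxylic-acid side chains and are the acidic amino acids.
Matching residues: Glu9.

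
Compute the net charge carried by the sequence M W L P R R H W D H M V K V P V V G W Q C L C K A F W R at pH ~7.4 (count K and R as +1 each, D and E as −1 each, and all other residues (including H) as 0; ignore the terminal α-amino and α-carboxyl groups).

Positive (K, R): R5, R6, K13, K24, R28 → +5.
Negative (D, E): D9 → −1.
Net charge = (+5) + (−1) = +4.

+4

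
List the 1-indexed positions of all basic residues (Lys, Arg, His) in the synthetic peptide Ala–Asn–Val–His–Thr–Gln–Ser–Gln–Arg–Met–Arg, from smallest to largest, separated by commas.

4, 9, 11

Matching residues: His4, Arg9, Arg11.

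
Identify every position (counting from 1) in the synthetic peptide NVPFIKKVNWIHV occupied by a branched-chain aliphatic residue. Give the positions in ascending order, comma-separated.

Valine (V), leucine (L), and isoleucine (I) are the branched-chain amino acids.
Matching residues: V2, I5, V8, I11, V13.

2, 5, 8, 11, 13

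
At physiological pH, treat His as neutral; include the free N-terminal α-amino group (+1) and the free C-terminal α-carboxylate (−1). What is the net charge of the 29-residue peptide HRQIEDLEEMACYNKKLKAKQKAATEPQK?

+2

At pH ~7.4 the Lys and Arg side chains are protonated (+1), the Asp and Glu side chains are deprotonated (−1), and with His taken as neutral all other side chains carry no charge.
Positive (K, R): R2, K15, K16, K18, K20, K22, K29 → +7.
Negative (D, E): E5, D6, E8, E9, E26 → −5.
The N-terminus (+1) and C-terminus (−1) cancel.
Net charge = (+7) + (−5) = +2.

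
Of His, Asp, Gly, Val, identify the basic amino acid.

His

The basic amino acids are Lys (K), Arg (R), and His (H).
Of the listed options, only His belongs to this group.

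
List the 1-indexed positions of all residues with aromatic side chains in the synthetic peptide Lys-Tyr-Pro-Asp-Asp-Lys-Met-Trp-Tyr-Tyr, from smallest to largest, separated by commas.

2, 8, 9, 10

F, W, and Y each carry an aromatic ring on the side chain.
Matching residues: Tyr2, Trp8, Tyr9, Tyr10.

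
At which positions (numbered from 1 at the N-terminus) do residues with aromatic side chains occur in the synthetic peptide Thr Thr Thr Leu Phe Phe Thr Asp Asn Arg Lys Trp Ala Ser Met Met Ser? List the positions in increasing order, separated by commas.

Phenylalanine (F), tryptophan (W), and tyrosine (Y) have aromatic ring side chains.
Matching residues: Phe5, Phe6, Trp12.

5, 6, 12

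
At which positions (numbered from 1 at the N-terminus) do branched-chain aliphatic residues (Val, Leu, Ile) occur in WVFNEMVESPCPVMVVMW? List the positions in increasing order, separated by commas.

2, 7, 13, 15, 16

Matching residues: V2, V7, V13, V15, V16.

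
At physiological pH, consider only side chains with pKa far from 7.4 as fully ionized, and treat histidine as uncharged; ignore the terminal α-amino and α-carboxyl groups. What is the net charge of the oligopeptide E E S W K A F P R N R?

+1

The side chains ionized at physiological pH are Lys/Arg (+1) and Asp/Glu (−1); with His treated as neutral, nothing else contributes.
Positive (K, R): K5, R9, R11 → +3.
Negative (D, E): E1, E2 → −2.
Net charge = (+3) + (−2) = +1.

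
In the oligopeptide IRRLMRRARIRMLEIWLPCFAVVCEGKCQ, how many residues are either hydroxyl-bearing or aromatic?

Hydroxyl-bearing: S, T, Y. Aromatic: F, W, Y.
Hydroxyl-bearing residues here: none (0).
Aromatic residues here: W16, F20 (2).
(Y belongs to both groups, but none appear in this sequence.) Total = 0 + 2 = 2.

2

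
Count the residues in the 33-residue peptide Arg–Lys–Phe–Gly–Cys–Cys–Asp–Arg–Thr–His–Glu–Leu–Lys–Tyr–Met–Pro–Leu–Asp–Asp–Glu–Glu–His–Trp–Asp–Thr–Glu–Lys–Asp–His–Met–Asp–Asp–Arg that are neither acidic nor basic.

13

Acidic: D, E. Basic: K, R, H. All other residues are neither.
Matching residues: Phe3, Gly4, Cys5, Cys6, Thr9, Leu12, Tyr14, Met15, Pro16, Leu17, Trp23, Thr25, Met30.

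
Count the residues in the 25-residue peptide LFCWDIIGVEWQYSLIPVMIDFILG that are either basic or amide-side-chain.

1

Basic: H, K, R. Amide-side-chain: N, Q.
Basic residues here: none (0).
Amide-side-chain residues here: Q12 (1).
The two groups share no amino acid, so total = 0 + 1 = 1.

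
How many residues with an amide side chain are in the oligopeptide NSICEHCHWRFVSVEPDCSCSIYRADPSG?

1

Only N (asparagine) and Q (glutamine) carry a side-chain carboxamide.
Matching residues: N1.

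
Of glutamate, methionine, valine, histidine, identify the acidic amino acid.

glutamate

Only D (aspartate) and E (glutamate) carry a side-chain carboxylic acid.
Of the listed options, only glutamate belongs to this group.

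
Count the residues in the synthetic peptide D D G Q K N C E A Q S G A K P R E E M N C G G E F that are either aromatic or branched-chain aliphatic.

Aromatic: F, W, Y. Branched-chain aliphatic: I, L, V.
Aromatic residues here: F25 (1).
Branched-chain aliphatic residues here: none (0).
The two groups share no amino acid, so total = 1 + 0 = 1.

1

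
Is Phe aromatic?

Phenylalanine (F), tryptophan (W), and tyrosine (Y) have aromatic ring side chains.
Phenylalanine is in this group.

Yes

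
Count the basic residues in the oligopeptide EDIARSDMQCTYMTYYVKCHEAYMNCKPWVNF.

K, R, and H are the three residues with basic side chains (ε-amine, guanidinium, and imidazole respectively).
Matching residues: R5, K18, H20, K27.

4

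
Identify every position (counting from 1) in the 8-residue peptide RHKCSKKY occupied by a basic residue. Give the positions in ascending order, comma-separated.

K, R, and H are the three residues with basic side chains (ε-amine, guanidinium, and imidazole respectively).
Matching residues: R1, H2, K3, K6, K7.

1, 2, 3, 6, 7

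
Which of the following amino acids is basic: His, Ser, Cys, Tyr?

His

Lysine (K), arginine (R), and histidine (H) have basic, nitrogen-containing side chains.
Of the listed options, only His belongs to this group.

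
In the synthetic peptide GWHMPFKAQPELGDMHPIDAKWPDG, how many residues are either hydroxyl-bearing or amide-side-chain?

Hydroxyl-bearing: S, T, Y. Amide-side-chain: N, Q.
Hydroxyl-bearing residues here: none (0).
Amide-side-chain residues here: Q9 (1).
The two groups share no amino acid, so total = 0 + 1 = 1.

1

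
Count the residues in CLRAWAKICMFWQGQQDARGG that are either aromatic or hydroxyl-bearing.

3

Aromatic: F, W, Y. Hydroxyl-bearing: S, T, Y.
Aromatic residues here: W5, F11, W12 (3).
Hydroxyl-bearing residues here: none (0).
(Y belongs to both groups, but none appear in this sequence.) Total = 3 + 0 = 3.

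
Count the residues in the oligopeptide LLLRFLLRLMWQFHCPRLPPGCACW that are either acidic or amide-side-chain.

Acidic: D, E. Amide-side-chain: N, Q.
Acidic residues here: none (0).
Amide-side-chain residues here: Q12 (1).
The two groups share no amino acid, so total = 0 + 1 = 1.

1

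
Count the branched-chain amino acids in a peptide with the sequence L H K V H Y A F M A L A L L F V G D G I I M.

Valine (V), leucine (L), and isoleucine (I) are the branched-chain amino acids.
Matching residues: L1, V4, L11, L13, L14, V16, I20, I21.

8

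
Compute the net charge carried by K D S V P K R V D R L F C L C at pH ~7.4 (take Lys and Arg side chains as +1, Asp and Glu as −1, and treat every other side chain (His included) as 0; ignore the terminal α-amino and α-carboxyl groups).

Positive (K, R): K1, K6, R7, R10 → +4.
Negative (D, E): D2, D9 → −2.
Net charge = (+4) + (−2) = +2.

+2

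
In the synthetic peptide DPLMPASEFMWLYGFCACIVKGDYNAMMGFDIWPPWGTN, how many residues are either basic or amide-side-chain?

Basic: H, K, R. Amide-side-chain: N, Q.
Basic residues here: K21 (1).
Amide-side-chain residues here: N25, N39 (2).
The two groups share no amino acid, so total = 1 + 2 = 3.

3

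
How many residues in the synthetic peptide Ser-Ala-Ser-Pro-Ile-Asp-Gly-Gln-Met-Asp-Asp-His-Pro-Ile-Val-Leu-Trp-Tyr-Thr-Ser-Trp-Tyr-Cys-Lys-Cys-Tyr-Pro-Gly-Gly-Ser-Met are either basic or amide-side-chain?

Basic: H, K, R. Amide-side-chain: N, Q.
Basic residues here: His12, Lys24 (2).
Amide-side-chain residues here: Gln8 (1).
The two groups share no amino acid, so total = 2 + 1 = 3.

3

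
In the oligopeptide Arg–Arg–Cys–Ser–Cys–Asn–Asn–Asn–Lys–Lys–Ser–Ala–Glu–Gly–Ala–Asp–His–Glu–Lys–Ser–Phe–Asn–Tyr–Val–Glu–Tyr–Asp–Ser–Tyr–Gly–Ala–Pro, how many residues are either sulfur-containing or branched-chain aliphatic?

3

Sulfur-containing: C, M. Branched-chain aliphatic: I, L, V.
Sulfur-containing residues here: Cys3, Cys5 (2).
Branched-chain aliphatic residues here: Val24 (1).
The two groups share no amino acid, so total = 2 + 1 = 3.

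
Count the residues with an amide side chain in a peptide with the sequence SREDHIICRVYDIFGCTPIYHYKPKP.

Only N (asparagine) and Q (glutamine) carry a side-chain carboxamide.
None of the 26 residues belong to this group.

0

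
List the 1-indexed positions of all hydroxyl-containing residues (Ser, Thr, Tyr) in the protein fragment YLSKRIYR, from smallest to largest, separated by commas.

Matching residues: Y1, S3, Y7.

1, 3, 7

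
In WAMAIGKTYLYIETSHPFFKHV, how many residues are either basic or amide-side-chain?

Basic: H, K, R. Amide-side-chain: N, Q.
Basic residues here: K7, H16, K20, H21 (4).
Amide-side-chain residues here: none (0).
The two groups share no amino acid, so total = 4 + 0 = 4.

4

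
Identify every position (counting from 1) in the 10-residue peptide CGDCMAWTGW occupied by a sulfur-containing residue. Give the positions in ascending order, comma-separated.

Only Cys (C) and Met (M) have a sulfur atom in the side chain.
Matching residues: C1, C4, M5.

1, 4, 5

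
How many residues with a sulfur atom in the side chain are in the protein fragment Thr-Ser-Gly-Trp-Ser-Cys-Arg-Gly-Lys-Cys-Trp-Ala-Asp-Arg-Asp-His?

Only Cys (C) and Met (M) have a sulfur atom in the side chain.
Matching residues: Cys6, Cys10.

2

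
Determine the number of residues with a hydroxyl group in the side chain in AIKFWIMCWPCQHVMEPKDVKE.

0

Serine (S), threonine (T), and tyrosine (Y) each carry a hydroxyl group on the side chain.
None of the 22 residues belong to this group.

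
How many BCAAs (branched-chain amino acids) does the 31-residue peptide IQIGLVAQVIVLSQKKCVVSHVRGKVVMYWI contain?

14

V, L, and I make up the branched-chain aliphatic group.
Matching residues: I1, I3, L5, V6, V9, I10, V11, L12, V18, V19, V22, V26, V27, I31.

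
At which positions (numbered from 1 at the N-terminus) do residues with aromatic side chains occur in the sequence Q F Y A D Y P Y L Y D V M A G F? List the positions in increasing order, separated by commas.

2, 3, 6, 8, 10, 16

F, W, and Y each carry an aromatic ring on the side chain.
Matching residues: F2, Y3, Y6, Y8, Y10, F16.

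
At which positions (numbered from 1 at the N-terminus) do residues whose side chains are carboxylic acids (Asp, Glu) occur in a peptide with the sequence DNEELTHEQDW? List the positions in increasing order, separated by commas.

Matching residues: D1, E3, E4, E8, D10.

1, 3, 4, 8, 10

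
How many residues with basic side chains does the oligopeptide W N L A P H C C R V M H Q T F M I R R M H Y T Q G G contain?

6

K, R, and H are the three residues with basic side chains (ε-amine, guanidinium, and imidazole respectively).
Matching residues: H6, R9, H12, R18, R19, H21.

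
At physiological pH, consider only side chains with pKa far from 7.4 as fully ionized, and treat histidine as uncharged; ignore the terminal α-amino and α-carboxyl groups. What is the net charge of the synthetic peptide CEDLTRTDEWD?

-4

Near pH 7.4, K and R contribute +1 each, D and E contribute −1 each, and every other side chain (His included, as stated) is uncharged.
Positive (K, R): R6 → +1.
Negative (D, E): E2, D3, D8, E9, D11 → −5.
Net charge = (+1) + (−5) = −4.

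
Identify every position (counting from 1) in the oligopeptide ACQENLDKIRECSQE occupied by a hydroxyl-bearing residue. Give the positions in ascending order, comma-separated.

Serine (S), threonine (T), and tyrosine (Y) each carry a hydroxyl group on the side chain.
Matching residues: S13.

13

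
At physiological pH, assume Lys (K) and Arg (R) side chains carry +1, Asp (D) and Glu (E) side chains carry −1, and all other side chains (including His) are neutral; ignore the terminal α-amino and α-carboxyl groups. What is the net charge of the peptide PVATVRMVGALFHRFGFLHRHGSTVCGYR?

Positive (K, R): R6, R14, R20, R29 → +4.
Negative (D, E): none → −0.
Net charge = (+4) + (−0) = +4.

+4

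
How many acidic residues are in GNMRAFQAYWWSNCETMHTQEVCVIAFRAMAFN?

2

Aspartate (D) and glutamate (E) have carboxylic-acid side chains and are the acidic amino acids.
Matching residues: E15, E21.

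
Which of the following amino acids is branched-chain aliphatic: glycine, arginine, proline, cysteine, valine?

The BCAAs are Val, Leu, and Ile — aliphatic side chains with a branch point.
Of the listed options, only valine belongs to this group.

valine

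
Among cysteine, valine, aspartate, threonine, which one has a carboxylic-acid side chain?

Aspartate (D) and glutamate (E) have carboxylic-acid side chains and are the acidic amino acids.
Of the listed options, only aspartate belongs to this group.

aspartate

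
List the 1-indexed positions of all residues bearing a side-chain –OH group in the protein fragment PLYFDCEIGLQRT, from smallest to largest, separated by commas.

S, T, and Y are the three residues with a side-chain hydroxyl.
Matching residues: Y3, T13.

3, 13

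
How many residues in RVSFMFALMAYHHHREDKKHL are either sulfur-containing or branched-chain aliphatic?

5

Sulfur-containing: C, M. Branched-chain aliphatic: I, L, V.
Sulfur-containing residues here: M5, M9 (2).
Branched-chain aliphatic residues here: V2, L8, L21 (3).
The two groups share no amino acid, so total = 2 + 3 = 5.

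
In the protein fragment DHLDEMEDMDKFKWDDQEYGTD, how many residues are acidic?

The acidic residues are Asp (D) and Glu (E), whose side chains end in a carboxylate group.
Matching residues: D1, D4, E5, E7, D8, D10, D15, D16, E18, D22.

10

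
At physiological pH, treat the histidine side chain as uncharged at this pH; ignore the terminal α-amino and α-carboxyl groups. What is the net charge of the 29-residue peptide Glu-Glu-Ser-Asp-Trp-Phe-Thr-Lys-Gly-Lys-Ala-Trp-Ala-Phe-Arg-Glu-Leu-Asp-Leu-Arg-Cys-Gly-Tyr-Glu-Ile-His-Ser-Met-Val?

The side chains ionized at physiological pH are Lys/Arg (+1) and Asp/Glu (−1); with His treated as neutral, nothing else contributes.
Positive (K, R): Lys8, Lys10, Arg15, Arg20 → +4.
Negative (D, E): Glu1, Glu2, Asp4, Glu16, Asp18, Glu24 → −6.
Net charge = (+4) + (−6) = −2.

-2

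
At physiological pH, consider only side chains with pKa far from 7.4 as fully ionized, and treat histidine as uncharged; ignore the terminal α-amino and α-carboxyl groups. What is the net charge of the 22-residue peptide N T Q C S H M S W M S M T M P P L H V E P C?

At pH ~7.4 the Lys and Arg side chains are protonated (+1), the Asp and Glu side chains are deprotonated (−1), and with His taken as neutral all other side chains carry no charge.
Positive (K, R): none → +0.
Negative (D, E): E20 → −1.
Net charge = (+0) + (−1) = −1.

-1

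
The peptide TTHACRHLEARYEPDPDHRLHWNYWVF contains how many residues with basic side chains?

7

K, R, and H are the three residues with basic side chains (ε-amine, guanidinium, and imidazole respectively).
Matching residues: H3, R6, H7, R11, H18, R19, H21.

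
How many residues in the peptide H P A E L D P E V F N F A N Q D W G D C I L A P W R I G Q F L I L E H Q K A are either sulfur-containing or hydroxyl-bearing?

Sulfur-containing: C, M. Hydroxyl-bearing: S, T, Y.
Sulfur-containing residues here: C20 (1).
Hydroxyl-bearing residues here: none (0).
The two groups share no amino acid, so total = 1 + 0 = 1.

1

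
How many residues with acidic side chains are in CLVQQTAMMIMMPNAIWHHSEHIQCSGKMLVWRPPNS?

1

Only D (aspartate) and E (glutamate) carry a side-chain carboxylic acid.
Matching residues: E21.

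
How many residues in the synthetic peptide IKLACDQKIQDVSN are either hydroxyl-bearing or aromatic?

Hydroxyl-bearing: S, T, Y. Aromatic: F, W, Y.
Hydroxyl-bearing residues here: S13 (1).
Aromatic residues here: none (0).
(Y belongs to both groups, but none appear in this sequence.) Total = 1 + 0 = 1.

1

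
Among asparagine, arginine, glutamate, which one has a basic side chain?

arginine

K, R, and H are the three residues with basic side chains (ε-amine, guanidinium, and imidazole respectively).
Of the listed options, only arginine belongs to this group.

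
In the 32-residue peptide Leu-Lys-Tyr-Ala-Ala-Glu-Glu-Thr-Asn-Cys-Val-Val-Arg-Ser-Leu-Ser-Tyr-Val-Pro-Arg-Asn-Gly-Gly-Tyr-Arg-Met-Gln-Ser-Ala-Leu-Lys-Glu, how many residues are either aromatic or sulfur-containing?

Aromatic: F, W, Y. Sulfur-containing: C, M.
Aromatic residues here: Tyr3, Tyr17, Tyr24 (3).
Sulfur-containing residues here: Cys10, Met26 (2).
The two groups share no amino acid, so total = 3 + 2 = 5.

5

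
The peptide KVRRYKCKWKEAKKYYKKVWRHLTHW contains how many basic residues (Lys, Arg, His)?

Matching residues: K1, R3, R4, K6, K8, K10, K13, K14, K17, K18, R21, H22, H25.

13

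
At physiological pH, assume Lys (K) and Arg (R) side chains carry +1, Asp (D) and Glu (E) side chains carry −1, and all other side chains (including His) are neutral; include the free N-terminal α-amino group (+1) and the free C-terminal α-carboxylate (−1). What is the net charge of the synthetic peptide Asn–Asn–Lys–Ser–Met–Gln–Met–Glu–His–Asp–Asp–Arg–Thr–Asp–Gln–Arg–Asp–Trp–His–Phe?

-2

Positive (K, R): Lys3, Arg12, Arg16 → +3.
Negative (D, E): Glu8, Asp10, Asp11, Asp14, Asp17 → −5.
The N-terminus (+1) and C-terminus (−1) cancel.
Net charge = (+3) + (−5) = −2.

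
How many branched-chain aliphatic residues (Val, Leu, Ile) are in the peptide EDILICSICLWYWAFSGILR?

Matching residues: I3, L4, I5, I8, L10, I18, L19.

7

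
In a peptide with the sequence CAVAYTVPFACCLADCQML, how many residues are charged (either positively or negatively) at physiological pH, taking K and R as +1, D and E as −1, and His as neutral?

1

Charged side chains at pH ~7.4: K, R (positive); D, E (negative).
Matching residues: D15.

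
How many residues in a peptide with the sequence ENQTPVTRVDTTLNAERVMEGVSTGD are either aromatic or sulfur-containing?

Aromatic: F, W, Y. Sulfur-containing: C, M.
Aromatic residues here: none (0).
Sulfur-containing residues here: M19 (1).
The two groups share no amino acid, so total = 0 + 1 = 1.

1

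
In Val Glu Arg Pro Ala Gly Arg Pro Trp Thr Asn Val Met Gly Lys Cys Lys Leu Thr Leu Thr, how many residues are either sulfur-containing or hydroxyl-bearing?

Sulfur-containing: C, M. Hydroxyl-bearing: S, T, Y.
Sulfur-containing residues here: Met13, Cys16 (2).
Hydroxyl-bearing residues here: Thr10, Thr19, Thr21 (3).
The two groups share no amino acid, so total = 2 + 3 = 5.

5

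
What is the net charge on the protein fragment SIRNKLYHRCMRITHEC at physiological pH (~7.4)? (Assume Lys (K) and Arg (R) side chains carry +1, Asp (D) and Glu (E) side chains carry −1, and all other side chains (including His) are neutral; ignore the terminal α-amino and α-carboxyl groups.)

Positive (K, R): R3, K5, R9, R12 → +4.
Negative (D, E): E16 → −1.
Net charge = (+4) + (−1) = +3.

+3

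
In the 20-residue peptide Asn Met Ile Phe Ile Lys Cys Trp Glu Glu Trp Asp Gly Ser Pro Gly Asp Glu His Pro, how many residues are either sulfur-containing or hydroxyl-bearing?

Sulfur-containing: C, M. Hydroxyl-bearing: S, T, Y.
Sulfur-containing residues here: Met2, Cys7 (2).
Hydroxyl-bearing residues here: Ser14 (1).
The two groups share no amino acid, so total = 2 + 1 = 3.

3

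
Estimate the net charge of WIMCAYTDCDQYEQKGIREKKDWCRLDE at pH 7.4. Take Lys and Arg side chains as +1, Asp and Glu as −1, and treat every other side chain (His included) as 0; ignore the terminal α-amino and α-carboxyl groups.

-2

Positive (K, R): K15, R18, K20, K21, R25 → +5.
Negative (D, E): D8, D10, E13, E19, D22, D27, E28 → −7.
Net charge = (+5) + (−7) = −2.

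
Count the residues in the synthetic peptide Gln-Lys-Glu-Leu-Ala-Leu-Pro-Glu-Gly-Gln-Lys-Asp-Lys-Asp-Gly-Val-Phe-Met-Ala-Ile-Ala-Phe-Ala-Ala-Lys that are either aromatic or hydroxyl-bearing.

Aromatic: F, W, Y. Hydroxyl-bearing: S, T, Y.
Aromatic residues here: Phe17, Phe22 (2).
Hydroxyl-bearing residues here: none (0).
(Y belongs to both groups, but none appear in this sequence.) Total = 2 + 0 = 2.

2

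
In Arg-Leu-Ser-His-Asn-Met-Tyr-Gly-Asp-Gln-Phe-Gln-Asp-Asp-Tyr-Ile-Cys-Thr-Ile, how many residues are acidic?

Only D (aspartate) and E (glutamate) carry a side-chain carboxylic acid.
Matching residues: Asp9, Asp13, Asp14.

3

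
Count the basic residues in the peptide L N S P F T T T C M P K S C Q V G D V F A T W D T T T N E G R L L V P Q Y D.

K, R, and H are the three residues with basic side chains (ε-amine, guanidinium, and imidazole respectively).
Matching residues: K12, R31.

2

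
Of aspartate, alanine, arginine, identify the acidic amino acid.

The acidic residues are Asp (D) and Glu (E), whose side chains end in a carboxylate group.
Of the listed options, only aspartate belongs to this group.

aspartate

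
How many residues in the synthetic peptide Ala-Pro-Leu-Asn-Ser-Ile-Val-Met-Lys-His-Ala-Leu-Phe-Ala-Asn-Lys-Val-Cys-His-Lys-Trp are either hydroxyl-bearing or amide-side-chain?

3

Hydroxyl-bearing: S, T, Y. Amide-side-chain: N, Q.
Hydroxyl-bearing residues here: Ser5 (1).
Amide-side-chain residues here: Asn4, Asn15 (2).
The two groups share no amino acid, so total = 1 + 2 = 3.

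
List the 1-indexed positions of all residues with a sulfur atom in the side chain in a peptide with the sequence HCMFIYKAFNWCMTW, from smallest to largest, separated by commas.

The sulfur-bearing residues are cysteine (–SH) and methionine (–S–CH₃).
Matching residues: C2, M3, C12, M13.

2, 3, 12, 13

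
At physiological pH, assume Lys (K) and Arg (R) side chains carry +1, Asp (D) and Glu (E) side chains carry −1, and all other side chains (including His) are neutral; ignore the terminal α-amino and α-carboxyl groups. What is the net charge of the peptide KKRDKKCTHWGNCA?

+4

Positive (K, R): K1, K2, R3, K5, K6 → +5.
Negative (D, E): D4 → −1.
Net charge = (+5) + (−1) = +4.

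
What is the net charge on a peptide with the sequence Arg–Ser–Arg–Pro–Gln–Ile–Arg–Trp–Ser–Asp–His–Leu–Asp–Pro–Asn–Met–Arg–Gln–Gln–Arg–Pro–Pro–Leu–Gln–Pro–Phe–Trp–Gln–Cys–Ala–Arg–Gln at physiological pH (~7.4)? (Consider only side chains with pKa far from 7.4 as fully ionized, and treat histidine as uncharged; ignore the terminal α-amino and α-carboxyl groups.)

+4

At pH ~7.4 the Lys and Arg side chains are protonated (+1), the Asp and Glu side chains are deprotonated (−1), and with His taken as neutral all other side chains carry no charge.
Positive (K, R): Arg1, Arg3, Arg7, Arg17, Arg20, Arg31 → +6.
Negative (D, E): Asp10, Asp13 → −2.
Net charge = (+6) + (−2) = +4.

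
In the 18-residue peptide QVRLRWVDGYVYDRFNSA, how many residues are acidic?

2

Aspartate (D) and glutamate (E) have carboxylic-acid side chains and are the acidic amino acids.
Matching residues: D8, D13.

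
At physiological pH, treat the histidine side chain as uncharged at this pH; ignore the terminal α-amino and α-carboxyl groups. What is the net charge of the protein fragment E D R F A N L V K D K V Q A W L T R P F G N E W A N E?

Near pH 7.4, K and R contribute +1 each, D and E contribute −1 each, and every other side chain (His included, as stated) is uncharged.
Positive (K, R): R3, K9, K11, R18 → +4.
Negative (D, E): E1, D2, D10, E23, E27 → −5.
Net charge = (+4) + (−5) = −1.

-1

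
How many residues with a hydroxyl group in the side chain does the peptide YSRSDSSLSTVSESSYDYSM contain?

13

S, T, and Y are the three residues with a side-chain hydroxyl.
Matching residues: Y1, S2, S4, S6, S7, S9, T10, S12, S14, S15, Y16, Y18, S19.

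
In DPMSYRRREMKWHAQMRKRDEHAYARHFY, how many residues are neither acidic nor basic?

Acidic: D, E. Basic: K, R, H. All other residues are neither.
Matching residues: P2, M3, S4, Y5, M10, W12, A14, Q15, M16, A23, Y24, A25, F28, Y29.

14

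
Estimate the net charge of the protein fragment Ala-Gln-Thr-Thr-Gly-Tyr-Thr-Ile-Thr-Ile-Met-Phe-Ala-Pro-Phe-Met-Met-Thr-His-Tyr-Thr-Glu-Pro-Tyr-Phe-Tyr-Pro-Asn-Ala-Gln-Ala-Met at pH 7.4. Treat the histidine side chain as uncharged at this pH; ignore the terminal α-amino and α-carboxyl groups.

-1

At pH ~7.4 the Lys and Arg side chains are protonated (+1), the Asp and Glu side chains are deprotonated (−1), and with His taken as neutral all other side chains carry no charge.
Positive (K, R): none → +0.
Negative (D, E): Glu22 → −1.
Net charge = (+0) + (−1) = −1.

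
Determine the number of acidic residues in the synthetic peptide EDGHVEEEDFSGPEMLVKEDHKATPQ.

9

Only D (aspartate) and E (glutamate) carry a side-chain carboxylic acid.
Matching residues: E1, D2, E6, E7, E8, D9, E14, E19, D20.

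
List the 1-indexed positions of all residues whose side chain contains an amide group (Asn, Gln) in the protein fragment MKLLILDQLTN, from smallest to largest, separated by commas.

Matching residues: Q8, N11.

8, 11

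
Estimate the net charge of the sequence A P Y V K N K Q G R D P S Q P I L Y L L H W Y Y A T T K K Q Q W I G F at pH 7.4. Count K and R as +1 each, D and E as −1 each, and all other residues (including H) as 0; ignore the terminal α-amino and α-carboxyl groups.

+4

Positive (K, R): K5, K7, R10, K28, K29 → +5.
Negative (D, E): D11 → −1.
Net charge = (+5) + (−1) = +4.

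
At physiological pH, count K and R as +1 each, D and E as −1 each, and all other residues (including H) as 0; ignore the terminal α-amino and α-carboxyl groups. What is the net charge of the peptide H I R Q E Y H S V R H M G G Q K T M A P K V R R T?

+5

Positive (K, R): R3, R10, K16, K21, R23, R24 → +6.
Negative (D, E): E5 → −1.
Net charge = (+6) + (−1) = +5.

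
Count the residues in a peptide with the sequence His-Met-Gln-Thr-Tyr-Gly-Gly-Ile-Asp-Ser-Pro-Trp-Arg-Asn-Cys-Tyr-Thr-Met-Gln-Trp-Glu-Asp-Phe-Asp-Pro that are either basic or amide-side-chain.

Basic: H, K, R. Amide-side-chain: N, Q.
Basic residues here: His1, Arg13 (2).
Amide-side-chain residues here: Gln3, Asn14, Gln19 (3).
The two groups share no amino acid, so total = 2 + 3 = 5.

5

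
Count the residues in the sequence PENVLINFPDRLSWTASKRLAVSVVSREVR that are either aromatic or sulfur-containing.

Aromatic: F, W, Y. Sulfur-containing: C, M.
Aromatic residues here: F8, W14 (2).
Sulfur-containing residues here: none (0).
The two groups share no amino acid, so total = 2 + 0 = 2.

2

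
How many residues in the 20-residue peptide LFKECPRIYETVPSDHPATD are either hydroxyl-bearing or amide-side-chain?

Hydroxyl-bearing: S, T, Y. Amide-side-chain: N, Q.
Hydroxyl-bearing residues here: Y9, T11, S14, T19 (4).
Amide-side-chain residues here: none (0).
The two groups share no amino acid, so total = 4 + 0 = 4.

4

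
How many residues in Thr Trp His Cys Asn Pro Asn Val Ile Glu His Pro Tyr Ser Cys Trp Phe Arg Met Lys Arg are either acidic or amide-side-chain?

3

Acidic: D, E. Amide-side-chain: N, Q.
Acidic residues here: Glu10 (1).
Amide-side-chain residues here: Asn5, Asn7 (2).
The two groups share no amino acid, so total = 1 + 2 = 3.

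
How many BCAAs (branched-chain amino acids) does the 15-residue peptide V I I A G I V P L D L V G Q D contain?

Valine (V), leucine (L), and isoleucine (I) are the branched-chain amino acids.
Matching residues: V1, I2, I3, I6, V7, L9, L11, V12.

8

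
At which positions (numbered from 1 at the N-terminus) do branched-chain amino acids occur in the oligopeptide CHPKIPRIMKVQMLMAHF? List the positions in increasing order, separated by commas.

5, 8, 11, 14

The BCAAs are Val, Leu, and Ile — aliphatic side chains with a branch point.
Matching residues: I5, I8, V11, L14.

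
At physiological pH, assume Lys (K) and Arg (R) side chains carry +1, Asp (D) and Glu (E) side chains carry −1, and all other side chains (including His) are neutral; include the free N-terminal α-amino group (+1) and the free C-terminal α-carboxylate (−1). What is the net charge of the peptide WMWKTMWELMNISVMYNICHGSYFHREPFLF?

Positive (K, R): K4, R26 → +2.
Negative (D, E): E8, E27 → −2.
The N-terminus (+1) and C-terminus (−1) cancel.
Net charge = (+2) + (−2) = 0.

0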